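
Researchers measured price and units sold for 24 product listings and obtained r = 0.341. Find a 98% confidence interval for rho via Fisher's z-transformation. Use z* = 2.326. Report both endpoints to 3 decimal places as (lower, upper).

(-0.151, 0.698)

Fisher z: z_r = atanh(r) = ½·ln((1+0.341)/(1−0.341)) = 0.355224
SE(z) = 1/√(n−3) = 1/√21 = 0.218218
98% ⇒ z* = 2.326; margin = 2.326·0.218218 = 0.507575
CI on z-scale: (-0.152351, 0.862799)
Back-transform: tanh(-0.152351) = -0.151183, tanh(0.862799) = 0.697697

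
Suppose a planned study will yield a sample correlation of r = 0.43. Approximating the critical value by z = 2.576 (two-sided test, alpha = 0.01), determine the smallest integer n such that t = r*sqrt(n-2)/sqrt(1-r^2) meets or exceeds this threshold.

Need r·√(n−2)/√(1−r²) ≥ 2.576
√(n−2) ≥ 2.576·√(1−0.1849) / 0.43 = 2.576·0.902829 / 0.43 = 5.4086
n−2 ≥ 29.2530  ⇒  n ≥ 31.2530
Smallest integer n = 32

32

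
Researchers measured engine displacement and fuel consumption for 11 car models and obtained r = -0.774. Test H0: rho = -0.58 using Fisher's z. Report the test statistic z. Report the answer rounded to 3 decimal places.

z_r = atanh(-0.774) = -1.030229,  z_0 = atanh(-0.58) = -0.662463
SE = 1/√(n−3) = 1/√8 = 0.353553
z = (z_r − z_0)/SE = (-1.030229 − (-0.662463)) / 0.353553 = -0.367766 / 0.353553 = -1.040

-1.040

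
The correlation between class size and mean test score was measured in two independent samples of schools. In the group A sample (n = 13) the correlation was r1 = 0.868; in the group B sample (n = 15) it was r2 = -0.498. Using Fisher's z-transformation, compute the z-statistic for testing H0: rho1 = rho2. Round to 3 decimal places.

4.371

Fisher z-transforms: z1 = atanh(0.868) = 1.324911, z2 = atanh(-0.498) = -0.546643; difference d = 1.871554
Var(d) = 1/10 + 1/12 = 0.1000000 + 0.0833333 = 0.1833333
z = d/√Var(d) = 1.871554 / √0.1833333 = 1.871554 / 0.428174 = 4.371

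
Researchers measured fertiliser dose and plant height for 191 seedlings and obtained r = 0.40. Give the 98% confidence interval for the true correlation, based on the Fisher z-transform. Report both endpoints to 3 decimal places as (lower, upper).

(0.249, 0.532)

z_r = atanh(0.40) = 0.423649;  SE = 1/√(n−3) = 1/√188 = 0.072932
z-limits: 0.423649 ± 2.326·0.072932 = 0.423649 ± 0.169640 = [0.254009, 0.593289]
ρ-limits: (tanh 0.254009, tanh 0.593289) = (0.249, 0.532)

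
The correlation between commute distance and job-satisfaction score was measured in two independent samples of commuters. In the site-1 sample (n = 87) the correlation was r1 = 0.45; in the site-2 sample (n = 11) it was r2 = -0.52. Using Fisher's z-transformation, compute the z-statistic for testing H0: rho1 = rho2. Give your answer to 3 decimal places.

2.868

z1 = atanh(0.45) = 0.484700,  z2 = atanh(-0.52) = -0.576340
SE = √(1/(n1−3) + 1/(n2−3)) = √(1/84 + 1/8) = √(0.0119048 + 0.1250000) = √0.1369048 = 0.370006
z = (z1 − z2)/SE = (0.484700 − (-0.576340)) / 0.370006 = 1.061040 / 0.370006 = 2.868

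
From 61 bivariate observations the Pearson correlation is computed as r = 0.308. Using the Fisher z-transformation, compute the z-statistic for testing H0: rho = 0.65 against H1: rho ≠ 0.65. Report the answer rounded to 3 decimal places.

Fisher z: atanh(0.308) = 0.318334, atanh(0.65) = 0.775299
z = (z_r − z_0)·√(n−3) = (0.318334 − 0.775299)·√58 = -0.456965 · 7.615773 = -3.480

-3.480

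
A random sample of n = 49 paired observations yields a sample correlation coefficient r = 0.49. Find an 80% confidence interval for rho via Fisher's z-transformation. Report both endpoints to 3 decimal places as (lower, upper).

z_r = atanh(0.49) = 0.536060;  SE = 1/√(n−3) = 1/√46 = 0.147442
z-limits: 0.536060 ± 1.282·0.147442 = 0.536060 ± 0.189021 = [0.347039, 0.725081]
ρ-limits: (tanh 0.347039, tanh 0.725081) = (0.334, 0.620)

(0.334, 0.620)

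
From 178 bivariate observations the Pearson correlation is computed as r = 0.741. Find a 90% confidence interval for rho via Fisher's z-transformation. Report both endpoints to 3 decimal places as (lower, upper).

(0.680, 0.792)

Fisher z: z_r = atanh(r) = ½·ln((1+0.741)/(1−0.741)) = 0.952693
SE(z) = 1/√(n−3) = 1/√175 = 0.075593
90% ⇒ z* = 1.645; margin = 1.645·0.075593 = 0.124350
CI on z-scale: (0.828343, 1.077043)
Back-transform: tanh(0.828343) = 0.679585, tanh(1.077043) = 0.792100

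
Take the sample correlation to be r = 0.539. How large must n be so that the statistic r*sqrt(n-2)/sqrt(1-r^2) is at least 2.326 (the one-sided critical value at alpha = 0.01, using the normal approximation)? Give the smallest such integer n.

Need r·√(n−2)/√(1−r²) ≥ 2.326
√(n−2) ≥ 2.326·√(1−0.290521) / 0.539 = 2.326·0.842306 / 0.539 = 3.6349
n−2 ≥ 13.2125  ⇒  n ≥ 15.2125
Smallest integer n = 16

16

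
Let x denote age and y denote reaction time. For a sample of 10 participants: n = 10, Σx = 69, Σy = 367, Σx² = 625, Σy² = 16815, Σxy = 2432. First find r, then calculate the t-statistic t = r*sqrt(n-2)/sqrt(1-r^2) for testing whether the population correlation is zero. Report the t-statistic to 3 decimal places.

-0.406

S_xy = nΣxy − ΣxΣy = 10·2432 − 69·367 = 24320 − 25323 = -1003
S_xx = nΣx² − (Σx)² = 10·625 − 69² = 6250 − 4761 = 1489
S_yy = nΣy² − (Σy)² = 10·16815 − 367² = 168150 − 134689 = 33461
r = S_xy / √(S_xx·S_yy) = -1003 / √(1489·33461) = -1003 / √49823429 = -1003 / 7058.5713 = -0.1421
t = r·√(n−2)/√(1−r²) = -0.1421·√8 / √(1−0.020192) = -0.401919 / 0.989853 = -0.406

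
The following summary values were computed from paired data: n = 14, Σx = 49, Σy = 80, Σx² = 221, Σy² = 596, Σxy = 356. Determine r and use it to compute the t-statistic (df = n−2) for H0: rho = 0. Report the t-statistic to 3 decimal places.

S_xy = nΣxy − ΣxΣy = 14·356 − 49·80 = 4984 − 3920 = 1064
S_xx = nΣx² − (Σx)² = 14·221 − 49² = 3094 − 2401 = 693
S_yy = nΣy² − (Σy)² = 14·596 − 80² = 8344 − 6400 = 1944
r = S_xy / √(S_xx·S_yy) = 1064 / √(693·1944) = 1064 / √1347192 = 1064 / 1160.6860 = 0.9167
t = r·√(n−2)/√(1−r²) = 0.9167·√12 / √(1−0.840339) = 3.175542 / 0.399576 = 7.947

7.947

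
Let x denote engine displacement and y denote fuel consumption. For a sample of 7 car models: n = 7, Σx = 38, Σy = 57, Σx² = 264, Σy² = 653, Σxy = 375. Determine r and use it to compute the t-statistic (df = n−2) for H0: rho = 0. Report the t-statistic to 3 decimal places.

1.805

Numerator: nΣxy − (Σx)(Σy) = 7·375 − (38)(57) = 459
Denominator: √[(nΣx²−(Σx)²)(nΣy²−(Σy)²)]
  nΣx²−(Σx)² = 7·264 − 1444 = 404;  nΣy²−(Σy)² = 7·653 − 3249 = 1322
  √(404·1322) = √534088 = 730.8132
r = 459 / 730.8132 = 0.6281
t = r·√(n−2)/√(1−r²) = 0.6281·√5 / √(1−0.394510) = 1.404474 / 0.778132 = 1.805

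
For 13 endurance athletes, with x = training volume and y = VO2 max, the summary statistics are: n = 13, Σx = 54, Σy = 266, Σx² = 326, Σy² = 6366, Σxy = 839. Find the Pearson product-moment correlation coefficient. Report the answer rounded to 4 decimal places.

Numerator: nΣxy − (Σx)(Σy) = 13·839 − (54)(266) = -3457
Denominator: √[(nΣx²−(Σx)²)(nΣy²−(Σy)²)]
  nΣx²−(Σx)² = 13·326 − 2916 = 1322;  nΣy²−(Σy)² = 13·6366 − 70756 = 12002
  √(1322·12002) = √15866644 = 3983.2956
r = -3457 / 3983.2956 = -0.8679

-0.8679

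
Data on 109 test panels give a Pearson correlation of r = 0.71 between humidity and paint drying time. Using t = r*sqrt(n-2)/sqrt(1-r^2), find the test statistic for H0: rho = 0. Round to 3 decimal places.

1 − r² = 1 − 0.5041 = 0.4959;  √(1−r²) = 0.704202
√(n−2) = √107 = 10.344080
t = r·√(n−2)/√(1−r²) = 0.71 · 10.344080 / 0.704202 = 10.429

10.429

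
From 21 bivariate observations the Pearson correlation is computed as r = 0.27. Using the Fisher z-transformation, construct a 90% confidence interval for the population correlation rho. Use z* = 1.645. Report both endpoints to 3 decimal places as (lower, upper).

Fisher z: z_r = atanh(r) = ½·ln((1+0.27)/(1−0.27)) = 0.276864
SE(z) = 1/√(n−3) = 1/√18 = 0.235702
90% ⇒ z* = 1.645; margin = 1.645·0.235702 = 0.387730
CI on z-scale: (-0.110866, 0.664594)
Back-transform: tanh(-0.110866) = -0.110414, tanh(0.664594) = 0.581413

(-0.110, 0.581)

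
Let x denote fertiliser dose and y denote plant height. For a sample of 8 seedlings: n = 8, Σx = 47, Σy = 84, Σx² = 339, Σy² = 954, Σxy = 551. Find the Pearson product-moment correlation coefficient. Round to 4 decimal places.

0.8546

Numerator: nΣxy − (Σx)(Σy) = 8·551 − (47)(84) = 460
Denominator: √[(nΣx²−(Σx)²)(nΣy²−(Σy)²)]
  nΣx²−(Σx)² = 8·339 − 2209 = 503;  nΣy²−(Σy)² = 8·954 − 7056 = 576
  √(503·576) = √289728 = 538.2639
r = 460 / 538.2639 = 0.8546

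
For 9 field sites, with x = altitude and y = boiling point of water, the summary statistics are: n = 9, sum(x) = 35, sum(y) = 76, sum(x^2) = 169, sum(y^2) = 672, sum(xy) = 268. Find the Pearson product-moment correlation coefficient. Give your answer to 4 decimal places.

Numerator: nΣxy − (Σx)(Σy) = 9·268 − (35)(76) = -248
Denominator: √[(nΣx²−(Σx)²)(nΣy²−(Σy)²)]
  nΣx²−(Σx)² = 9·169 − 1225 = 296;  nΣy²−(Σy)² = 9·672 − 5776 = 272
  √(296·272) = √80512 = 283.7464
r = -248 / 283.7464 = -0.8740

-0.8740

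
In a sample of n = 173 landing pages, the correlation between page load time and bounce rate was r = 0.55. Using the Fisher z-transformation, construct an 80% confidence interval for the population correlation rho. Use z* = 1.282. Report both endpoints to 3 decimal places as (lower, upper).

(0.478, 0.615)

z_r = atanh(0.55) = 0.618381;  SE = 1/√(n−3) = 1/√170 = 0.076696
z-limits: 0.618381 ± 1.282·0.076696 = 0.618381 ± 0.098324 = [0.520057, 0.716705]
ρ-limits: (tanh 0.520057, tanh 0.716705) = (0.478, 0.615)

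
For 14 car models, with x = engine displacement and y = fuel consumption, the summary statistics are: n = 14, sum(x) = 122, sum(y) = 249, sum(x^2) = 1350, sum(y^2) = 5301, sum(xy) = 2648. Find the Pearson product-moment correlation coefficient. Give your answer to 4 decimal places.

S_xy = nΣxy − ΣxΣy = 14·2648 − 122·249 = 37072 − 30378 = 6694
S_xx = nΣx² − (Σx)² = 14·1350 − 122² = 18900 − 14884 = 4016
S_yy = nΣy² − (Σy)² = 14·5301 − 249² = 74214 − 62001 = 12213
r = S_xy / √(S_xx·S_yy) = 6694 / √(4016·12213) = 6694 / √49047408 = 6694 / 7003.3855 = 0.9558

0.9558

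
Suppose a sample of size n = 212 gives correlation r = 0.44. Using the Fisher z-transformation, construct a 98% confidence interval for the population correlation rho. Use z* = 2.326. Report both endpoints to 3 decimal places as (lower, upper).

Fisher z: z_r = atanh(r) = ½·ln((1+0.44)/(1−0.44)) = 0.472231
SE(z) = 1/√(n−3) = 1/√209 = 0.069171
98% ⇒ z* = 2.326; margin = 2.326·0.069171 = 0.160892
CI on z-scale: (0.311339, 0.633123)
Back-transform: tanh(0.311339) = 0.301655, tanh(0.633123) = 0.560199

(0.302, 0.560)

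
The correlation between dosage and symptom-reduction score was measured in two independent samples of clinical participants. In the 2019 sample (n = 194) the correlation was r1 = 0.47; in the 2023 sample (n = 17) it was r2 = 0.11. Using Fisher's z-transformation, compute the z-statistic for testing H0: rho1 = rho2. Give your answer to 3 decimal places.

1.443

Fisher z-transforms: z1 = atanh(0.47) = 0.510070, z2 = atanh(0.11) = 0.110447; difference d = 0.399623
Var(d) = 1/191 + 1/14 = 0.0052356 + 0.0714286 = 0.0766642
z = d/√Var(d) = 0.399623 / √0.0766642 = 0.399623 / 0.276883 = 1.443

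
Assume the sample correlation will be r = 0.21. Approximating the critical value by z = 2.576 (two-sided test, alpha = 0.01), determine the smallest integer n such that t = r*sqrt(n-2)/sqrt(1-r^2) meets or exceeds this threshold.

r√(n−2)/√(1−r²) ≥ 2.576  ⇔  n−2 ≥ (2.576)²·(1−r²)/r²
(1−r²)/r² = (1−0.0441)/0.0441 = 21.6757
n ≥ 2 + 6.635776·21.6757 = 2 + 143.8351 = 145.8351
⌈145.8351⌉ = 146

146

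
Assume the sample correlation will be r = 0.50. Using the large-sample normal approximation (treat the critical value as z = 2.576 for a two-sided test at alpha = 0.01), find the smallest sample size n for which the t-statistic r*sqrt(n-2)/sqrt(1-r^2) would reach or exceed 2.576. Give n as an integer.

22

r√(n−2)/√(1−r²) ≥ 2.576  ⇔  n−2 ≥ (2.576)²·(1−r²)/r²
(1−r²)/r² = (1−0.2500)/0.2500 = 3.0000
n ≥ 2 + 6.635776·3.0000 = 2 + 19.9073 = 21.9073
⌈21.9073⌉ = 22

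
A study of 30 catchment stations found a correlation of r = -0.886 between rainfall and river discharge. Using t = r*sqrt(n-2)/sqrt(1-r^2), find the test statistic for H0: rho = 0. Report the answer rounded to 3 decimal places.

1 − r² = 1 − 0.784996 = 0.215004;  √(1−r²) = 0.463685
√(n−2) = √28 = 5.291503
t = r·√(n−2)/√(1−r²) = -0.886 · 5.291503 / 0.463685 = -10.111

-10.111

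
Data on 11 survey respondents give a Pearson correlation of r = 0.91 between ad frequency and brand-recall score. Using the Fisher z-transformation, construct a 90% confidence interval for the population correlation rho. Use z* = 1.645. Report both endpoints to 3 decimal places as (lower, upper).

(0.738, 0.971)

z_r = atanh(0.91) = 1.527524;  SE = 1/√(n−3) = 1/√8 = 0.353553
z-limits: 1.527524 ± 1.645·0.353553 = 1.527524 ± 0.581595 = [0.945929, 2.109119]
ρ-limits: (tanh 0.945929, tanh 2.109119) = (0.738, 0.971)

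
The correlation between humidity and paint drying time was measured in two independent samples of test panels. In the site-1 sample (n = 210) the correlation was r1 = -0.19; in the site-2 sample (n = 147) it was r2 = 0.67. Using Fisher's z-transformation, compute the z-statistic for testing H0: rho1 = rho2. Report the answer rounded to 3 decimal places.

z1 = atanh(-0.19) = -0.192337,  z2 = atanh(0.67) = 0.810743
SE = √(1/(n1−3) + 1/(n2−3)) = √(1/207 + 1/144) = √(0.0048309 + 0.0069444) = √0.0117753 = 0.108514
z = (z1 − z2)/SE = (-0.192337 − 0.810743) / 0.108514 = -1.003080 / 0.108514 = -9.244

-9.244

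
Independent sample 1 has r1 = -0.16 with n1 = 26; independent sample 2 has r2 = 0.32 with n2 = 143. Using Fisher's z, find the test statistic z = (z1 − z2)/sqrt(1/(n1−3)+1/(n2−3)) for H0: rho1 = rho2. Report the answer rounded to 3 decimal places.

-2.191

z1 = atanh(-0.16) = -0.161387,  z2 = atanh(0.32) = 0.331647
SE = √(1/(n1−3) + 1/(n2−3)) = √(1/23 + 1/140) = √(0.0434783 + 0.0071429) = √0.0506212 = 0.224992
z = (z1 − z2)/SE = (-0.161387 − 0.331647) / 0.224992 = -0.493034 / 0.224992 = -2.191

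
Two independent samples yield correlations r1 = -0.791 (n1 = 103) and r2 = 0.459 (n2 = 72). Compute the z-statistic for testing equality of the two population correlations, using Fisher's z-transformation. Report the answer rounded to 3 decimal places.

Fisher z-transforms: z1 = atanh(-0.791) = -1.074098, z2 = atanh(0.459) = 0.496044; difference d = -1.570142
Var(d) = 1/100 + 1/69 = 0.0100000 + 0.0144928 = 0.0244928
z = d/√Var(d) = -1.570142 / √0.0244928 = -1.570142 / 0.156502 = -10.033

-10.033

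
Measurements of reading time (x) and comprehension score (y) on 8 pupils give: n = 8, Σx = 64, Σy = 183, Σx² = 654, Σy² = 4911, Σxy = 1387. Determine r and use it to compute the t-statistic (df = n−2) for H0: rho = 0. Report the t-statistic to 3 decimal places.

-0.606

Numerator: nΣxy − (Σx)(Σy) = 8·1387 − (64)(183) = -616
Denominator: √[(nΣx²−(Σx)²)(nΣy²−(Σy)²)]
  nΣx²−(Σx)² = 8·654 − 4096 = 1136;  nΣy²−(Σy)² = 8·4911 − 33489 = 5799
  √(1136·5799) = √6587664 = 2566.6445
r = -616 / 2566.6445 = -0.2400
t = r·√(n−2)/√(1−r²) = -0.2400·√6 / √(1−0.057600) = -0.587878 / 0.970773 = -0.606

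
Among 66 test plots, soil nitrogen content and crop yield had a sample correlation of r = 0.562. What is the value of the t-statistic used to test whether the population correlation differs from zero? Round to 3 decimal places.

5.436

1 − r² = 1 − 0.315844 = 0.684156;  √(1−r²) = 0.827137
√(n−2) = √64 = 8.000000
t = r·√(n−2)/√(1−r²) = 0.562 · 8.000000 / 0.827137 = 5.436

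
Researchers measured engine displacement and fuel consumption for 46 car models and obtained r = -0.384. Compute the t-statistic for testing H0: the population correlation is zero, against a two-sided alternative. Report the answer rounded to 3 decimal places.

-2.759

1 − r² = 1 − 0.147456 = 0.852544;  √(1−r²) = 0.923333
√(n−2) = √44 = 6.633250
t = r·√(n−2)/√(1−r²) = -0.384 · 6.633250 / 0.923333 = -2.759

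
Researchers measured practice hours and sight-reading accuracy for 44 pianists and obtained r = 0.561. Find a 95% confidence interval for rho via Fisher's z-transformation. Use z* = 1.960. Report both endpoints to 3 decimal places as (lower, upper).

(0.317, 0.735)

z_r = atanh(0.561) = 0.634291;  SE = 1/√(n−3) = 1/√41 = 0.156174
z-limits: 0.634291 ± 1.960·0.156174 = 0.634291 ± 0.306101 = [0.328190, 0.940392]
ρ-limits: (tanh 0.328190, tanh 0.940392) = (0.317, 0.735)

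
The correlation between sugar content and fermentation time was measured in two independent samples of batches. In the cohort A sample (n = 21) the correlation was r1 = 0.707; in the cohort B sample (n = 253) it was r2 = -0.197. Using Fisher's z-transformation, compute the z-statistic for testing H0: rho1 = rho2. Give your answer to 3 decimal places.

z1 = atanh(0.707) = 0.881160,  z2 = atanh(-0.197) = -0.199609
SE = √(1/(n1−3) + 1/(n2−3)) = √(1/18 + 1/250) = √(0.0555556 + 0.0040000) = √0.0595556 = 0.244040
z = (z1 − z2)/SE = (0.881160 − (-0.199609)) / 0.244040 = 1.080769 / 0.244040 = 4.429

4.429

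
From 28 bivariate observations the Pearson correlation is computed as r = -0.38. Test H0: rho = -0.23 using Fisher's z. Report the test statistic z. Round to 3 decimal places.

-0.829

z_r = atanh(-0.38) = -0.400060,  z_0 = atanh(-0.23) = -0.234189
SE = 1/√(n−3) = 1/√25 = 0.200000
z = (z_r − z_0)/SE = (-0.400060 − (-0.234189)) / 0.200000 = -0.165871 / 0.200000 = -0.829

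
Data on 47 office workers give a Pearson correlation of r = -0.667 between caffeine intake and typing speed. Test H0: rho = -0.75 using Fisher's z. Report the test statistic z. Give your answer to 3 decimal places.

1.112

Fisher z: atanh(-0.667) = -0.805319, atanh(-0.75) = -0.972955
z = (z_r − z_0)·√(n−3) = (-0.805319 − (-0.972955))·√44 = 0.167636 · 6.633250 = 1.112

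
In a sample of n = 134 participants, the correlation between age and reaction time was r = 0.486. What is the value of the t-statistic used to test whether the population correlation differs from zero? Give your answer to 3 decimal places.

1 − r² = 1 − 0.236196 = 0.763804;  √(1−r²) = 0.873959
√(n−2) = √132 = 11.489125
t = r·√(n−2)/√(1−r²) = 0.486 · 11.489125 / 0.873959 = 6.389

6.389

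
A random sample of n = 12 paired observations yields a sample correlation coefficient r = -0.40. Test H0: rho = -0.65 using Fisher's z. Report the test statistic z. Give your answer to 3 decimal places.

1.055

Fisher z: atanh(-0.40) = -0.423649, atanh(-0.65) = -0.775299
z = (z_r − z_0)·√(n−3) = (-0.423649 − (-0.775299))·√9 = 0.351650 · 3.000000 = 1.055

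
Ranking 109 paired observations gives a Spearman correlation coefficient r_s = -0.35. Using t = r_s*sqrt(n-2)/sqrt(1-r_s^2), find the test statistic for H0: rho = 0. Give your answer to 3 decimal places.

1 − r_s² = 1 − 0.1225 = 0.8775;  √(1−r_s²) = 0.936750
√(n−2) = √107 = 10.344080
t = r_s·√(n−2)/√(1−r_s²) = -0.35 · 10.344080 / 0.936750 = -3.865

-3.865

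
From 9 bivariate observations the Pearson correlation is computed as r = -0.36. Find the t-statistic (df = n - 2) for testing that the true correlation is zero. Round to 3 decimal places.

t = r·√(n−2) / √(1−r²) with r = -0.36, n = 9
  = -0.36·√7 / √(1 − 0.1296)
  = -0.36·2.645751 / 0.932952
  = -0.952470 / 0.932952 = -1.021

-1.021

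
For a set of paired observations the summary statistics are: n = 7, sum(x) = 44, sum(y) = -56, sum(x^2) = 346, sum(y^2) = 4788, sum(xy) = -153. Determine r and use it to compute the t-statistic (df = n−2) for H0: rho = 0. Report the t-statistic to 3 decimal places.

Numerator: nΣxy − (Σx)(Σy) = 7·(-153) − (44)(-56) = 1393
Denominator: √[(nΣx²−(Σx)²)(nΣy²−(Σy)²)]
  nΣx²−(Σx)² = 7·346 − 1936 = 486;  nΣy²−(Σy)² = 7·4788 − 3136 = 30380
  √(486·30380) = √14764680 = 3842.4836
r = 1393 / 3842.4836 = 0.3625
t = r·√(n−2)/√(1−r²) = 0.3625·√5 / √(1−0.131406) = 0.810575 / 0.931984 = 0.870

0.870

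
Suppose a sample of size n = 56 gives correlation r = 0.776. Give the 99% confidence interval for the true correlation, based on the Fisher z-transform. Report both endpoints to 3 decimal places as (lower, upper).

z_r = atanh(0.776) = 1.035236;  SE = 1/√(n−3) = 1/√53 = 0.137361
z-limits: 1.035236 ± 2.576·0.137361 = 1.035236 ± 0.353842 = [0.681394, 1.389078]
ρ-limits: (tanh 0.681394, tanh 1.389078) = (0.592, 0.883)

(0.592, 0.883)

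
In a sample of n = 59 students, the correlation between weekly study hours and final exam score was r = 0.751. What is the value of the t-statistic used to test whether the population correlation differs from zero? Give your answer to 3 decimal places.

8.587

1 − r² = 1 − 0.564001 = 0.435999;  √(1−r²) = 0.660302
√(n−2) = √57 = 7.549834
t = r·√(n−2)/√(1−r²) = 0.751 · 7.549834 / 0.660302 = 8.587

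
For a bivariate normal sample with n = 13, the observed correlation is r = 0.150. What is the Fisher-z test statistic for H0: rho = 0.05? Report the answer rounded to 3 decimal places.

0.320

Fisher z: atanh(0.150) = 0.151140, atanh(0.05) = 0.050042
z = (z_r − z_0)·√(n−3) = (0.151140 − 0.050042)·√10 = 0.101098 · 3.162278 = 0.320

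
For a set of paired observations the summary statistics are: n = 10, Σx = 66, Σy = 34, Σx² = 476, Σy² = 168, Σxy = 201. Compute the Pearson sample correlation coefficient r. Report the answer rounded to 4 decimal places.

-0.5086

S_xy = nΣxy − ΣxΣy = 10·201 − 66·34 = 2010 − 2244 = -234
S_xx = nΣx² − (Σx)² = 10·476 − 66² = 4760 − 4356 = 404
S_yy = nΣy² − (Σy)² = 10·168 − 34² = 1680 − 1156 = 524
r = S_xy / √(S_xx·S_yy) = -234 / √(404·524) = -234 / √211696 = -234 / 460.1043 = -0.5086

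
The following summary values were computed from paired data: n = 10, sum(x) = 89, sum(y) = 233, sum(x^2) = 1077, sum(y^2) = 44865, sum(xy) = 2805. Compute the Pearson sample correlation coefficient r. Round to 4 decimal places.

0.2182

Numerator: nΣxy − (Σx)(Σy) = 10·2805 − (89)(233) = 7313
Denominator: √[(nΣx²−(Σx)²)(nΣy²−(Σy)²)]
  nΣx²−(Σx)² = 10·1077 − 7921 = 2849;  nΣy²−(Σy)² = 10·44865 − 54289 = 394361
  √(2849·394361) = √1123534489 = 33519.1660
r = 7313 / 33519.1660 = 0.2182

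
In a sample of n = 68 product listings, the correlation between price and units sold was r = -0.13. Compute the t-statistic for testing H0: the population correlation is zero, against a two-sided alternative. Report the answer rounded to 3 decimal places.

t = r·√(n−2) / √(1−r²) with r = -0.13, n = 68
  = -0.13·√66 / √(1 − 0.0169)
  = -0.13·8.124038 / 0.991514
  = -1.056125 / 0.991514 = -1.065

-1.065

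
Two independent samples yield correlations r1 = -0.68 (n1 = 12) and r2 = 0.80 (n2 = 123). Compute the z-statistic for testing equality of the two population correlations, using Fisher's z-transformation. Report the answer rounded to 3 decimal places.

Fisher z-transforms: z1 = atanh(-0.68) = -0.829114, z2 = atanh(0.80) = 1.098612; difference d = -1.927726
Var(d) = 1/9 + 1/120 = 0.1111111 + 0.0083333 = 0.1194444
z = d/√Var(d) = -1.927726 / √0.1194444 = -1.927726 / 0.345607 = -5.578

-5.578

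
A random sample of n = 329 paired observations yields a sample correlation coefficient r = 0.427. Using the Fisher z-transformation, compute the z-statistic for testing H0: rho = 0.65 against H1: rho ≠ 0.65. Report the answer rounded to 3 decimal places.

-5.761

z_r = atanh(0.427) = 0.456222,  z_0 = atanh(0.65) = 0.775299
SE = 1/√(n−3) = 1/√326 = 0.055385
z = (z_r − z_0)/SE = (0.456222 − 0.775299) / 0.055385 = -0.319077 / 0.055385 = -5.761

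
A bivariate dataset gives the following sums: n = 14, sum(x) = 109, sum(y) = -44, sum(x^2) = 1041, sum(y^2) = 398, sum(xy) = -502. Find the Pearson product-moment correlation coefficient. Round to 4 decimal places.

-0.7133

S_xy = nΣxy − ΣxΣy = 14·(-502) − 109·(-44) = -7028 − (-4796) = -2232
S_xx = nΣx² − (Σx)² = 14·1041 − 109² = 14574 − 11881 = 2693
S_yy = nΣy² − (Σy)² = 14·398 − (-44)² = 5572 − 1936 = 3636
r = S_xy / √(S_xx·S_yy) = -2232 / √(2693·3636) = -2232 / √9791748 = -2232 / 3129.1769 = -0.7133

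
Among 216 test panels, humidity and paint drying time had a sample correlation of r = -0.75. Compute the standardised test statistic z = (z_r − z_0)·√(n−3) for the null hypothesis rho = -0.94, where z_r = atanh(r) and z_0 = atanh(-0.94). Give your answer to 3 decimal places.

z_r = atanh(-0.75) = -0.972955,  z_0 = atanh(-0.94) = -1.738049
SE = 1/√(n−3) = 1/√213 = 0.068519
z = (z_r − z_0)/SE = (-0.972955 − (-1.738049)) / 0.068519 = 0.765094 / 0.068519 = 11.166

11.166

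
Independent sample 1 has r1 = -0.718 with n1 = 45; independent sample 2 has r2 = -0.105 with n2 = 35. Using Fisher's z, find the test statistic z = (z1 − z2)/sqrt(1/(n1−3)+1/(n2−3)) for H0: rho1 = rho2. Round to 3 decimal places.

z1 = atanh(-0.718) = -0.903505,  z2 = atanh(-0.105) = -0.105388
SE = √(1/(n1−3) + 1/(n2−3)) = √(1/42 + 1/32) = √(0.0238095 + 0.0312500) = √0.0550595 = 0.234648
z = (z1 − z2)/SE = (-0.903505 − (-0.105388)) / 0.234648 = -0.798117 / 0.234648 = -3.401

-3.401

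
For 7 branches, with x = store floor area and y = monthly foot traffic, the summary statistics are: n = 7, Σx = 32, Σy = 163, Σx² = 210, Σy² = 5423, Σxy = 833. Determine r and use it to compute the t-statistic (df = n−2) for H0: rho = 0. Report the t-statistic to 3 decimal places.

0.634

S_xy = nΣxy − ΣxΣy = 7·833 − 32·163 = 5831 − 5216 = 615
S_xx = nΣx² − (Σx)² = 7·210 − 32² = 1470 − 1024 = 446
S_yy = nΣy² − (Σy)² = 7·5423 − 163² = 37961 − 26569 = 11392
r = S_xy / √(S_xx·S_yy) = 615 / √(446·11392) = 615 / √5080832 = 615 / 2254.0701 = 0.2728
t = r·√(n−2)/√(1−r²) = 0.2728·√5 / √(1−0.074420) = 0.609999 / 0.962071 = 0.634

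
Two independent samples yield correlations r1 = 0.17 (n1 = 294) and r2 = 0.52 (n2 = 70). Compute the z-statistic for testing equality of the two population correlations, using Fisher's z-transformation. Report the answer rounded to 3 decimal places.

Fisher z-transforms: z1 = atanh(0.17) = 0.171667, z2 = atanh(0.52) = 0.576340; difference d = -0.404673
Var(d) = 1/291 + 1/67 = 0.0034364 + 0.0149254 = 0.0183618
z = d/√Var(d) = -0.404673 / √0.0183618 = -0.404673 / 0.135506 = -2.986

-2.986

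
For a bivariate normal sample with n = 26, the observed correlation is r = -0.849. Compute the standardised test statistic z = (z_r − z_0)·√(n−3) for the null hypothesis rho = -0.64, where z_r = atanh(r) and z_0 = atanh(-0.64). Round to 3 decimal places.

-2.371

z_r = atanh(-0.849) = -1.252560,  z_0 = atanh(-0.64) = -0.758174
SE = 1/√(n−3) = 1/√23 = 0.208514
z = (z_r − z_0)/SE = (-1.252560 − (-0.758174)) / 0.208514 = -0.494386 / 0.208514 = -2.371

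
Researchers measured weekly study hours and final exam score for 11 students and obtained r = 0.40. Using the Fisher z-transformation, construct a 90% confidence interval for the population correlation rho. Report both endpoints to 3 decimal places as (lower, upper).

(-0.157, 0.764)

z_r = atanh(0.40) = 0.423649;  SE = 1/√(n−3) = 1/√8 = 0.353553
z-limits: 0.423649 ± 1.645·0.353553 = 0.423649 ± 0.581595 = [-0.157946, 1.005244]
ρ-limits: (tanh -0.157946, tanh 1.005244) = (-0.157, 0.764)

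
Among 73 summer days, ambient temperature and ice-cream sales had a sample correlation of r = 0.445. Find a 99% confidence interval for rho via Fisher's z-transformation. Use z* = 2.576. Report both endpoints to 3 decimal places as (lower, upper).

Fisher z: z_r = atanh(r) = ½·ln((1+0.445)/(1−0.445)) = 0.478448
SE(z) = 1/√(n−3) = 1/√70 = 0.119523
99% ⇒ z* = 2.576; margin = 2.576·0.119523 = 0.307891
CI on z-scale: (0.170557, 0.786339)
Back-transform: tanh(0.170557) = 0.168922, tanh(0.786339) = 0.656330

(0.169, 0.656)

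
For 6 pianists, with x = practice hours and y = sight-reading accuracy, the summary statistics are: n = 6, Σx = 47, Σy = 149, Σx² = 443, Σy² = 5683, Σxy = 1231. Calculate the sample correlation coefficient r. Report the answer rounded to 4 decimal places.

0.1657

S_xy = nΣxy − ΣxΣy = 6·1231 − 47·149 = 7386 − 7003 = 383
S_xx = nΣx² − (Σx)² = 6·443 − 47² = 2658 − 2209 = 449
S_yy = nΣy² − (Σy)² = 6·5683 − 149² = 34098 − 22201 = 11897
r = S_xy / √(S_xx·S_yy) = 383 / √(449·11897) = 383 / √5341753 = 383 / 2311.2233 = 0.1657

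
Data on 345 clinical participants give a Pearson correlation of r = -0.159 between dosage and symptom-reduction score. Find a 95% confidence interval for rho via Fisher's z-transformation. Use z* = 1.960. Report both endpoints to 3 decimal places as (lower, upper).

(-0.260, -0.054)

Fisher z: z_r = atanh(r) = ½·ln((1+(-0.159))/(1−(-0.159))) = -0.160361
SE(z) = 1/√(n−3) = 1/√342 = 0.054074
95% ⇒ z* = 1.960; margin = 1.960·0.054074 = 0.105985
CI on z-scale: (-0.266346, -0.054376)
Back-transform: tanh(-0.266346) = -0.260222, tanh(-0.054376) = -0.054322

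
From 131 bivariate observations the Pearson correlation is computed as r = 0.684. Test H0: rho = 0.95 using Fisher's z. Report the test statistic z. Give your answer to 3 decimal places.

-11.259

z_r = atanh(0.684) = 0.836592,  z_0 = atanh(0.95) = 1.831781
SE = 1/√(n−3) = 1/√128 = 0.088388
z = (z_r − z_0)/SE = (0.836592 − 1.831781) / 0.088388 = -0.995189 / 0.088388 = -11.259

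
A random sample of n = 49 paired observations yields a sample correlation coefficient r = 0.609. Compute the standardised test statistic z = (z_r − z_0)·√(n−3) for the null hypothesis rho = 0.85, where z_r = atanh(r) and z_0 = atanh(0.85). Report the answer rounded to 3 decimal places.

-3.722

Fisher z: atanh(0.609) = 0.707330, atanh(0.85) = 1.256153
z = (z_r − z_0)·√(n−3) = (0.707330 − 1.256153)·√46 = -0.548823 · 6.782330 = -3.722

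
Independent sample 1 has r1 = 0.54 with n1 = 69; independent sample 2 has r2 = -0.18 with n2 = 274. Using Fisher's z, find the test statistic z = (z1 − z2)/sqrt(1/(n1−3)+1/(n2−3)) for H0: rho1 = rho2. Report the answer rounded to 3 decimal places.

5.727

Fisher z-transforms: z1 = atanh(0.54) = 0.604156, z2 = atanh(-0.18) = -0.181983; difference d = 0.786139
Var(d) = 1/66 + 1/271 = 0.0151515 + 0.0036900 = 0.0188415
z = d/√Var(d) = 0.786139 / √0.0188415 = 0.786139 / 0.137264 = 5.727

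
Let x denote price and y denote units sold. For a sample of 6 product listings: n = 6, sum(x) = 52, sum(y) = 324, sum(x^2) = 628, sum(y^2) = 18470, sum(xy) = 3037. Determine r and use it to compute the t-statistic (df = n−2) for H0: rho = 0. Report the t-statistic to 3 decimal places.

1.321

S_xy = nΣxy − ΣxΣy = 6·3037 − 52·324 = 18222 − 16848 = 1374
S_xx = nΣx² − (Σx)² = 6·628 − 52² = 3768 − 2704 = 1064
S_yy = nΣy² − (Σy)² = 6·18470 − 324² = 110820 − 104976 = 5844
r = S_xy / √(S_xx·S_yy) = 1374 / √(1064·5844) = 1374 / √6218016 = 1374 / 2493.5950 = 0.5510
t = r·√(n−2)/√(1−r²) = 0.5510·√4 / √(1−0.303601) = 1.102000 / 0.834505 = 1.321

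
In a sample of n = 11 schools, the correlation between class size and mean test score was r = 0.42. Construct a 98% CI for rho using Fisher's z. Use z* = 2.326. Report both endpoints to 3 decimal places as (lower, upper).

Fisher z: z_r = atanh(r) = ½·ln((1+0.42)/(1−0.42)) = 0.447692
SE(z) = 1/√(n−3) = 1/√8 = 0.353553
98% ⇒ z* = 2.326; margin = 2.326·0.353553 = 0.822364
CI on z-scale: (-0.374672, 1.270056)
Back-transform: tanh(-0.374672) = -0.358071, tanh(1.270056) = 0.853813

(-0.358, 0.854)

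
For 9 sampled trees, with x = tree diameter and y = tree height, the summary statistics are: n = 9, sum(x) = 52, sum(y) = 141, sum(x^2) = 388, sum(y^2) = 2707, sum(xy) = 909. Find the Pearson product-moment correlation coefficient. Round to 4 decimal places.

S_xy = nΣxy − ΣxΣy = 9·909 − 52·141 = 8181 − 7332 = 849
S_xx = nΣx² − (Σx)² = 9·388 − 52² = 3492 − 2704 = 788
S_yy = nΣy² − (Σy)² = 9·2707 − 141² = 24363 − 19881 = 4482
r = S_xy / √(S_xx·S_yy) = 849 / √(788·4482) = 849 / √3531816 = 849 / 1879.3126 = 0.4518

0.4518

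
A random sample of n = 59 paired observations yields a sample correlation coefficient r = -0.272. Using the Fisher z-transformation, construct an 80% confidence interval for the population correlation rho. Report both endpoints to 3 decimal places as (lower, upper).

Fisher z: z_r = atanh(r) = ½·ln((1+(-0.272))/(1−(-0.272))) = -0.279022
SE(z) = 1/√(n−3) = 1/√56 = 0.133631
80% ⇒ z* = 1.282; margin = 1.282·0.133631 = 0.171315
CI on z-scale: (-0.450337, -0.107707)
Back-transform: tanh(-0.450337) = -0.422176, tanh(-0.107707) = -0.107292

(-0.422, -0.107)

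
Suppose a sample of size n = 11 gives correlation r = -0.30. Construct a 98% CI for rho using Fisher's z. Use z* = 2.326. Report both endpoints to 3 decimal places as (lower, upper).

(-0.812, 0.472)

Fisher z: z_r = atanh(r) = ½·ln((1+(-0.30))/(1−(-0.30))) = -0.309520
SE(z) = 1/√(n−3) = 1/√8 = 0.353553
98% ⇒ z* = 2.326; margin = 2.326·0.353553 = 0.822364
CI on z-scale: (-1.131884, 0.512844)
Back-transform: tanh(-1.131884) = -0.811663, tanh(0.512844) = 0.472158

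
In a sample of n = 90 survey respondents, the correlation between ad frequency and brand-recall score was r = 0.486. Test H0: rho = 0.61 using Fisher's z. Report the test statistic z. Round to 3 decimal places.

z_r = atanh(0.486) = 0.530810,  z_0 = atanh(0.61) = 0.708921
SE = 1/√(n−3) = 1/√87 = 0.107211
z = (z_r − z_0)/SE = (0.530810 − 0.708921) / 0.107211 = -0.178111 / 0.107211 = -1.661

-1.661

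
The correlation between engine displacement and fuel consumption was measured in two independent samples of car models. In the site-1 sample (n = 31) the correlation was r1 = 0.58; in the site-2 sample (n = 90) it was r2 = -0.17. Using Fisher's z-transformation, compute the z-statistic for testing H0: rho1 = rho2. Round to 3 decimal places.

z1 = atanh(0.58) = 0.662463,  z2 = atanh(-0.17) = -0.171667
SE = √(1/(n1−3) + 1/(n2−3)) = √(1/28 + 1/87) = √(0.0357143 + 0.0114943) = √0.0472086 = 0.217275
z = (z1 − z2)/SE = (0.662463 − (-0.171667)) / 0.217275 = 0.834130 / 0.217275 = 3.839

3.839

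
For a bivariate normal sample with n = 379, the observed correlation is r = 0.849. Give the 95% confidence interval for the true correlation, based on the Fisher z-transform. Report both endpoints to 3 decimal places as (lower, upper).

(0.818, 0.875)

Fisher z: z_r = atanh(r) = ½·ln((1+0.849)/(1−0.849)) = 1.252560
SE(z) = 1/√(n−3) = 1/√376 = 0.051571
95% ⇒ z* = 1.960; margin = 1.960·0.051571 = 0.101079
CI on z-scale: (1.151481, 1.353639)
Back-transform: tanh(1.151481) = 0.818244, tanh(1.353639) = 0.874909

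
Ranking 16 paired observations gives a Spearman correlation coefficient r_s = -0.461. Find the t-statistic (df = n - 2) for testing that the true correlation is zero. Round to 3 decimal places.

1 − r_s² = 1 − 0.212521 = 0.787479;  √(1−r_s²) = 0.887400
√(n−2) = √14 = 3.741657
t = r_s·√(n−2)/√(1−r_s²) = -0.461 · 3.741657 / 0.887400 = -1.944

-1.944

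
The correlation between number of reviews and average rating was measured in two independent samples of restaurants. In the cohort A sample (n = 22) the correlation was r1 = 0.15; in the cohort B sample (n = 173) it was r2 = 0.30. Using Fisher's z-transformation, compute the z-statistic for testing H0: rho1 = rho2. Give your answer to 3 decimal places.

-0.655

z1 = atanh(0.15) = 0.151140,  z2 = atanh(0.30) = 0.309520
SE = √(1/(n1−3) + 1/(n2−3)) = √(1/19 + 1/170) = √(0.0526316 + 0.0058824) = √0.0585140 = 0.241897
z = (z1 − z2)/SE = (0.151140 − 0.309520) / 0.241897 = -0.158380 / 0.241897 = -0.655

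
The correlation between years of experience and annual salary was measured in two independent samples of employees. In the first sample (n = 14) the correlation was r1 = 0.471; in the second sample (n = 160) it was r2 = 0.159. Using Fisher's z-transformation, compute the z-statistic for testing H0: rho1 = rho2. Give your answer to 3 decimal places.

1.125

z1 = atanh(0.471) = 0.511355,  z2 = atanh(0.159) = 0.160361
SE = √(1/(n1−3) + 1/(n2−3)) = √(1/11 + 1/157) = √(0.0909091 + 0.0063694) = √0.0972785 = 0.311895
z = (z1 − z2)/SE = (0.511355 − 0.160361) / 0.311895 = 0.350994 / 0.311895 = 1.125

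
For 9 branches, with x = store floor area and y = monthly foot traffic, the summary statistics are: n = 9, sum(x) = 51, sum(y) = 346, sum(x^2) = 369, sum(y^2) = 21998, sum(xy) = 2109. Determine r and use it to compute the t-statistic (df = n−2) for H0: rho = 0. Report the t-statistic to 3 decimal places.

0.478

Numerator: nΣxy − (Σx)(Σy) = 9·2109 − (51)(346) = 1335
Denominator: √[(nΣx²−(Σx)²)(nΣy²−(Σy)²)]
  nΣx²−(Σx)² = 9·369 − 2601 = 720;  nΣy²−(Σy)² = 9·21998 − 119716 = 78266
  √(720·78266) = √56351520 = 7506.7649
r = 1335 / 7506.7649 = 0.1778
t = r·√(n−2)/√(1−r²) = 0.1778·√7 / √(1−0.031613) = 0.470415 / 0.984067 = 0.478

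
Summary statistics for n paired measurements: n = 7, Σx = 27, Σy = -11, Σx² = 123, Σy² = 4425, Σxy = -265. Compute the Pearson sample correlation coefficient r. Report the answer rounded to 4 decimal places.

Numerator: nΣxy − (Σx)(Σy) = 7·(-265) − (27)(-11) = -1558
Denominator: √[(nΣx²−(Σx)²)(nΣy²−(Σy)²)]
  nΣx²−(Σx)² = 7·123 − 729 = 132;  nΣy²−(Σy)² = 7·4425 − 121 = 30854
  √(132·30854) = √4072728 = 2018.1001
r = -1558 / 2018.1001 = -0.7720

-0.7720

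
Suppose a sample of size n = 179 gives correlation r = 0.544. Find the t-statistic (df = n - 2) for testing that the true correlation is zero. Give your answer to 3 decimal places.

t = r·√(n−2) / √(1−r²) with r = 0.544, n = 179
  = 0.544·√177 / √(1 − 0.295936)
  = 0.544·13.304135 / 0.839085
  = 7.237449 / 0.839085 = 8.625

8.625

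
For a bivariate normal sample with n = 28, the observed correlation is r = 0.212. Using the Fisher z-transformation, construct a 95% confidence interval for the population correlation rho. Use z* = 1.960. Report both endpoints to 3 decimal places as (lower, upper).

Fisher z: z_r = atanh(r) = ½·ln((1+0.212)/(1−0.212)) = 0.215265
SE(z) = 1/√(n−3) = 1/√25 = 0.200000
95% ⇒ z* = 1.960; margin = 1.960·0.200000 = 0.392000
CI on z-scale: (-0.176735, 0.607265)
Back-transform: tanh(-0.176735) = -0.174918, tanh(0.607265) = 0.542199

(-0.175, 0.542)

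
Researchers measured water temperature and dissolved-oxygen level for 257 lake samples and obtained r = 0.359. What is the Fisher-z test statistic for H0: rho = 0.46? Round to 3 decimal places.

-1.938

Fisher z: atanh(0.359) = 0.375737, atanh(0.46) = 0.497311
z = (z_r − z_0)·√(n−3) = (0.375737 − 0.497311)·√254 = -0.121574 · 15.937377 = -1.938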